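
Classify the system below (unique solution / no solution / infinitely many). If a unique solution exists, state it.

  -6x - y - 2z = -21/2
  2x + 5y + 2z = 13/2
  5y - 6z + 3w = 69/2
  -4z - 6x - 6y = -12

Row-reduce the augmented matrix:
R1 ← R1 / (-6).
R2 ← R2 − 2·R1.
R4 ← R4 + 6·R1.
R2 ← R2 / (14/3).
R1 ← R1 − 1/6·R2.
R3 ← R3 − 5·R2.
R4 ← R4 + 5·R2.
R3 ← R3 / (-52/7).
R1 ← R1 − 2/7·R3.
R2 ← R2 − 2/7·R3.
R4 ← R4 + 4/7·R3.
R4 ← R4 / (-3/13).
R1 ← R1 − 3/26·R4.
R2 ← R2 − 3/26·R4.
R3 ← R3 + 21/52·R4.
Reading off the reduced rows gives x = 5/2, y = 3/2, z = -3, w = 3.

x = 5/2, y = 3/2, z = -3, w = 3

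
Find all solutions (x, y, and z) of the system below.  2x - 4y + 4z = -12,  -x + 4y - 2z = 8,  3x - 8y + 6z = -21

no solution

Row-reduce:
R1 ← R1 / (2).
R2 ← R2 + 1·R1.
R3 ← R3 − 3·R1.
R2 ← R2 / (2).
R1 ← R1 + 2·R2.
R3 ← R3 + 2·R2.
Row 3 reduces to 0 = -1, a contradiction. The system is inconsistent.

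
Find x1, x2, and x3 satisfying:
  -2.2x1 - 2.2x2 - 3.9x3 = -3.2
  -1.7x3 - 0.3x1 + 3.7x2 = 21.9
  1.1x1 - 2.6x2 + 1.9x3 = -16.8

Row-reduce the augmented matrix:
R1 ← R1 / (-11/5).
R2 ← R2 + 3/10·R1.
R3 ← R3 − 11/10·R1.
R2 ← R2 / (4).
R1 ← R1 − 1·R2.
R3 ← R3 + 37/10·R2.
R3 ← R3 / (-9949/8800).
R1 ← R1 − 1817/880·R3.
R2 ← R2 + 257/880·R3.
Reading off the reduced rows gives x1 = 0, x2 = 5, x3 = -2.

x1 = 0, x2 = 5, x3 = -2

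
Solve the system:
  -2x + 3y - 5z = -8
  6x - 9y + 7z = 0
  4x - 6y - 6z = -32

infinitely many solutions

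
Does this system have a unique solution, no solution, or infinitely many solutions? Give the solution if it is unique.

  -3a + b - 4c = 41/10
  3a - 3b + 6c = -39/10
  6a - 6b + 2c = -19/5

a = -1, b = -1/2, c = -2/5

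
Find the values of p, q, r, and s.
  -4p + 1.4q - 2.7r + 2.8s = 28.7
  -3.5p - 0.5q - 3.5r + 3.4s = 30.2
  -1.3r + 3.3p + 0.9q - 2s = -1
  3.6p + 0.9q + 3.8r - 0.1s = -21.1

Row-reduce the augmented matrix:
R1 ← R1 / (-4).
R2 ← R2 + 7/2·R1.
R3 ← R3 − 33/10·R1.
R4 ← R4 − 18/5·R1.
R2 ← R2 / (-69/40).
R1 ← R1 + 7/20·R2.
R3 ← R3 − 411/200·R2.
R4 ← R4 − 54/25·R2.
R3 ← R3 / (-1123/230).
R1 ← R1 − 125/138·R3.
R2 ← R2 − 91/138·R3.
R4 ← R4 + 5/92·R3.
R4 ← R4 / (100888/28075).
R1 ← R1 + 3511/5615·R4.
R2 ← R2 + 1999/5615·R4.
R3 ← R3 + 1658/5615·R4.
Reading off the reduced rows gives p = -1, q = 2, r = -5, s = 3.

p = -1, q = 2, r = -5, s = 3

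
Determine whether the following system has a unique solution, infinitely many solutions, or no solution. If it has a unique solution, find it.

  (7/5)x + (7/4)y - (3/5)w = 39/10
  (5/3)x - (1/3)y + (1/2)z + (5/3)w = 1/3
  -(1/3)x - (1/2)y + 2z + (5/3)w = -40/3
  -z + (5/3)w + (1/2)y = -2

Row-reduce the augmented matrix:
R1 ← R1 / (7/5).
R2 ← R2 − 5/3·R1.
R3 ← R3 + 1/3·R1.
R2 ← R2 / (-29/12).
R1 ← R1 − 5/4·R2.
R3 ← R3 + 1/12·R2.
R4 ← R4 − 1/2·R2.
R3 ← R3 / (115/58).
R1 ← R1 − 15/58·R3.
R2 ← R2 + 6/29·R3.
R4 ← R4 + 26/29·R3.
R4 ← R4 / (2263/805).
R1 ← R1 − 99/161·R4.
R2 ← R2 + 96/115·R4.
R3 ← R3 − 1756/2415·R4.
Reading off the reduced rows gives x = 4, y = -2, z = -4, w = -3.

x = 4, y = -2, z = -4, w = -3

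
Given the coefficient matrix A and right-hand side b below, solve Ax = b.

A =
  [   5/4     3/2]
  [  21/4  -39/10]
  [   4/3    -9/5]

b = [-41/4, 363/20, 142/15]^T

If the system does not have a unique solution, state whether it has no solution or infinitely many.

x_1 = -1, x_2 = -6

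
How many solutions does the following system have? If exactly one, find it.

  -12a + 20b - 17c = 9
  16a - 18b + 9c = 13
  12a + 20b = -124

a = -2, b = -5, c = -5

Row-reduce the augmented matrix:
R1 ← R1 / (-12).
R2 ← R2 − 16·R1.
R3 ← R3 − 12·R1.
R2 ← R2 / (26/3).
R1 ← R1 + 5/3·R2.
R3 ← R3 − 40·R2.
R3 ← R3 / (599/13).
R1 ← R1 + 63/52·R3.
R2 ← R2 + 41/26·R3.
Reading off the reduced rows gives a = -2, b = -5, c = -5.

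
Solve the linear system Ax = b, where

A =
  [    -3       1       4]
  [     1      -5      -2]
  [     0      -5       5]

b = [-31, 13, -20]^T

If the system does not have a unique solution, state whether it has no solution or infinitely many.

x_1 = 5, x_2 = 0, x_3 = -4

Row-reduce the augmented matrix:
R1 ← R1 / (-3).
R2 ← R2 − 1·R1.
R2 ← R2 / (-14/3).
R1 ← R1 + 1/3·R2.
R3 ← R3 + 5·R2.
R3 ← R3 / (40/7).
R1 ← R1 + 9/7·R3.
R2 ← R2 − 1/7·R3.
Reading off the reduced rows gives x_1 = 5, x_2 = 0, x_3 = -4.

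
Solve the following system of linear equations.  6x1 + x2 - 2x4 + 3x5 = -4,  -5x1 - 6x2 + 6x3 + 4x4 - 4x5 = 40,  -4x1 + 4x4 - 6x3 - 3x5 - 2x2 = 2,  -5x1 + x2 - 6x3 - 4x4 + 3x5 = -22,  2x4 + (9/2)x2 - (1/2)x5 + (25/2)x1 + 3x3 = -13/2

no solution

Row-reduce:
R1 ← R1 / (6).
R2 ← R2 + 5·R1.
R3 ← R3 + 4·R1.
R4 ← R4 + 5·R1.
R5 ← R5 − 25/2·R1.
R2 ← R2 / (-31/6).
R1 ← R1 − 1/6·R2.
R3 ← R3 + 4/3·R2.
R4 ← R4 − 11/6·R2.
R5 ← R5 − 29/12·R2.
R3 ← R3 / (-234/31).
R1 ← R1 − 6/31·R3.
R2 ← R2 + 36/31·R3.
R4 ← R4 + 120/31·R3.
R5 ← R5 − 180/31·R3.
R4 ← R4 / (-230/39).
R1 ← R1 + 8/39·R4.
R2 ← R2 + 10/13·R4.
R3 ← R3 + 32/117·R4.
R5 ← R5 − 115/13·R4.
Row 5 reduces to 0 = 1/2, a contradiction. The system is inconsistent.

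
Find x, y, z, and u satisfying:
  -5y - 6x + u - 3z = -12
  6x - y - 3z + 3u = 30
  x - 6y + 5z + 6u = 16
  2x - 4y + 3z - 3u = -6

x = 3, y = 0, z = -1, u = 3

Row-reduce the augmented matrix:
R1 ← R1 / (-6).
R2 ← R2 − 6·R1.
R3 ← R3 − 1·R1.
R4 ← R4 − 2·R1.
R2 ← R2 / (-6).
R1 ← R1 − 5/6·R2.
R3 ← R3 + 41/6·R2.
R4 ← R4 + 17/3·R2.
R3 ← R3 / (34/3).
R1 ← R1 + 1/3·R3.
R2 ← R2 − 1·R3.
R4 ← R4 − 23/3·R3.
R4 ← R4 / (-1537/204).
R1 ← R1 − 89/204·R4.
R2 ← R2 + 55/68·R4.
R3 ← R3 − 29/204·R4.
Reading off the reduced rows gives x = 3, y = 0, z = -1, u = 3.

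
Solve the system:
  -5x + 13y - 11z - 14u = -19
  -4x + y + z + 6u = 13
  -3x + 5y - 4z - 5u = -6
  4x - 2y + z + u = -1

infinitely many solutions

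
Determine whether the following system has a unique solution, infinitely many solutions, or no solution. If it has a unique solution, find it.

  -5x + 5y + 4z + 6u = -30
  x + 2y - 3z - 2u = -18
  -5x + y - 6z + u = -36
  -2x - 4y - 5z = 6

Row-reduce the augmented matrix:
R1 ← R1 / (-5).
R2 ← R2 − 1·R1.
R3 ← R3 + 5·R1.
R4 ← R4 + 2·R1.
R2 ← R2 / (3).
R1 ← R1 + 1·R2.
R3 ← R3 + 4·R2.
R4 ← R4 + 6·R2.
R3 ← R3 / (-194/15).
R1 ← R1 + 23/15·R3.
R2 ← R2 + 11/15·R3.
R4 ← R4 + 11·R3.
R4 ← R4 / (225/194).
R1 ← R1 + 145/194·R4.
R2 ← R2 − 15/194·R4.
R3 ← R3 − 91/194·R4.
Reading off the reduced rows gives x = 4, y = -6, z = 2, u = 2.

x = 4, y = -6, z = 2, u = 2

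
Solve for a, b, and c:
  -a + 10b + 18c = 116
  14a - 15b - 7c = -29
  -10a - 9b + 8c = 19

Row-reduce the augmented matrix:
R1 ← R1 / (-1).
R2 ← R2 − 14·R1.
R3 ← R3 + 10·R1.
R2 ← R2 / (125).
R1 ← R1 + 10·R2.
R3 ← R3 + 109·R2.
R3 ← R3 / (1041/25).
R1 ← R1 − 8/5·R3.
R2 ← R2 − 49/25·R3.
Reading off the reduced rows gives a = 2, b = 1, c = 6.

a = 2, b = 1, c = 6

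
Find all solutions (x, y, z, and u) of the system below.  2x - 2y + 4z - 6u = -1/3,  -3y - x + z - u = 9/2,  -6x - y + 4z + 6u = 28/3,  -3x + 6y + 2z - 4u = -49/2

Row-reduce the augmented matrix:
R1 ← R1 / (2).
R2 ← R2 + 1·R1.
R3 ← R3 + 6·R1.
R4 ← R4 + 3·R1.
R2 ← R2 / (-4).
R1 ← R1 + 1·R2.
R3 ← R3 + 7·R2.
R4 ← R4 − 3·R2.
R3 ← R3 / (43/4).
R1 ← R1 − 5/4·R3.
R2 ← R2 + 3/4·R3.
R4 ← R4 − 41/4·R3.
R4 ← R4 / (-483/43).
R1 ← R1 + 61/43·R4.
R2 ← R2 − 28/43·R4.
R3 ← R3 + 20/43·R4.
Reading off the reduced rows gives x = 3/2, y = -7/3, z = 1, u = 2.

x = 3/2, y = -7/3, z = 1, u = 2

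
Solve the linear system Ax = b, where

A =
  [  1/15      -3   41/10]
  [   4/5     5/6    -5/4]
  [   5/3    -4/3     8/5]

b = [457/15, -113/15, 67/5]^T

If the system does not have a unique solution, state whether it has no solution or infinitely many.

no solution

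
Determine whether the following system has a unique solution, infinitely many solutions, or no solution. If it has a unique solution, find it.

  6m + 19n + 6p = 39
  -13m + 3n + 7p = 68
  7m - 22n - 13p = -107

infinitely many solutions

Row-reduce:
R1 ← R1 / (6).
R2 ← R2 + 13·R1.
R3 ← R3 − 7·R1.
R2 ← R2 / (265/6).
R1 ← R1 − 19/6·R2.
R3 ← R3 + 265/6·R2.
Rank is 2 with 3 unknowns, leaving p free.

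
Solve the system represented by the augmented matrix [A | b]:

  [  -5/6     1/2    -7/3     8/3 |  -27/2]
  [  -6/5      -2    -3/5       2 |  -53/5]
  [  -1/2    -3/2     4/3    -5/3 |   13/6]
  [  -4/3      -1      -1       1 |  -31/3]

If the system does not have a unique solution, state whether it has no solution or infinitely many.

Row-reduce:
R1 ← R1 / (-5/6).
R2 ← R2 + 6/5·R1.
R3 ← R3 + 1/2·R1.
R4 ← R4 + 4/3·R1.
R2 ← R2 / (-68/25).
R1 ← R1 + 3/5·R2.
R3 ← R3 + 9/5·R2.
R4 ← R4 + 9/5·R2.
R3 ← R3 / (185/204).
R1 ← R1 − 149/68·R3.
R2 ← R2 + 69/68·R3.
R4 ← R4 − 185/204·R3.
Row 4 reduces to 0 = 1, a contradiction. The system is inconsistent.

no solution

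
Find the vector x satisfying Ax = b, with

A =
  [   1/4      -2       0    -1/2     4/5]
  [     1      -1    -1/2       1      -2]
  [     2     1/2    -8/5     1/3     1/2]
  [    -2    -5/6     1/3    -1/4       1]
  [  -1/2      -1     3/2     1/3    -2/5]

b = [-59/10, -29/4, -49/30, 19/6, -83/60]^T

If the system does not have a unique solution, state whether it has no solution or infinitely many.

Row-reduce the augmented matrix:
R1 ← R1 / (1/4).
R2 ← R2 − 1·R1.
R3 ← R3 − 2·R1.
R4 ← R4 + 2·R1.
R5 ← R5 + 1/2·R1.
R2 ← R2 / (7).
R1 ← R1 + 8·R2.
R3 ← R3 − 33/2·R2.
R4 ← R4 + 101/6·R2.
R5 ← R5 + 5·R2.
R3 ← R3 / (-59/140).
R1 ← R1 + 4/7·R3.
R2 ← R2 + 1/14·R3.
R4 ← R4 + 73/84·R3.
R5 ← R5 − 8/7·R3.
R4 ← R4 / (18289/2124).
R1 ← R1 − 910/177·R4.
R2 ← R2 − 158/177·R4.
R3 ← R3 − 1150/177·R4.
R5 ← R5 + 351/59·R4.
R5 ← R5 / (195798/91445).
R1 ← R1 + 44572/91445·R5.
R2 ← R2 − 6209/91445·R5.
R3 ← R3 + 24530/18289·R5.
R4 ← R4 + 193434/91445·R5.
Reading off the reduced rows gives x_1 = -2, x_2 = 3, x_3 = 1/2, x_4 = 2, x_5 = 2.

x_1 = -2, x_2 = 3, x_3 = 1/2, x_4 = 2, x_5 = 2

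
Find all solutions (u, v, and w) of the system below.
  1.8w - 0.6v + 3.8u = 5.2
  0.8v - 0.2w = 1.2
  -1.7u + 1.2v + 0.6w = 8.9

Row-reduce the augmented matrix:
R1 ← R1 / (19/5).
R3 ← R3 + 17/10·R1.
R2 ← R2 / (4/5).
R1 ← R1 + 3/19·R2.
R3 ← R3 − 177/190·R2.
R3 ← R3 / (249/152).
R1 ← R1 − 33/76·R3.
R2 ← R2 + 1/4·R3.
Reading off the reduced rows gives u = -1, v = 3, w = 6.

u = -1, v = 3, w = 6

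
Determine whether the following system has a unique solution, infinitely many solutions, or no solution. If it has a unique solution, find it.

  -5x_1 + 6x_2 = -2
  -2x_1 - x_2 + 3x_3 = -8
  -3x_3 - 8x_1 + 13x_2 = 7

no solution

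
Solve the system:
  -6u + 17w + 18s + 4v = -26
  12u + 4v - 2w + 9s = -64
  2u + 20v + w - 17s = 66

infinitely many solutions

Row-reduce:
R1 ← R1 / (-6).
R2 ← R2 − 12·R1.
R3 ← R3 − 2·R1.
R2 ← R2 / (12).
R1 ← R1 + 2/3·R2.
R3 ← R3 − 64/3·R2.
R3 ← R3 / (-452/9).
R1 ← R1 + 19/18·R3.
R2 ← R2 − 8/3·R3.
Rank is 3 with 4 unknowns, leaving s free.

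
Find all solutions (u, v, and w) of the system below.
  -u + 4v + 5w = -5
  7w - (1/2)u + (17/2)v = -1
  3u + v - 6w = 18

infinitely many solutions

Row-reduce:
R1 ← R1 / (-1).
R2 ← R2 + 1/2·R1.
R3 ← R3 − 3·R1.
R2 ← R2 / (13/2).
R1 ← R1 + 4·R2.
R3 ← R3 − 13·R2.
Rank is 2 with 3 unknowns, leaving w free.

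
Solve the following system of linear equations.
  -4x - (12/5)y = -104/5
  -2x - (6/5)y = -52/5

infinitely many solutions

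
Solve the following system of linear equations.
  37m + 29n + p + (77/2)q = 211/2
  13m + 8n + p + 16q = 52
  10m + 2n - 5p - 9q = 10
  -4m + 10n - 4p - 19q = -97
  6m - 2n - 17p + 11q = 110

no solution

Row-reduce:
R1 ← R1 / (37).
R2 ← R2 − 13·R1.
R3 ← R3 − 10·R1.
R4 ← R4 + 4·R1.
R5 ← R5 − 6·R1.
R2 ← R2 / (-81/37).
R1 ← R1 − 29/37·R2.
R3 ← R3 + 216/37·R2.
R4 ← R4 − 486/37·R2.
R5 ← R5 + 248/37·R2.
R3 ← R3 / (-7).
R1 ← R1 − 7/27·R3.
R2 ← R2 + 8/27·R3.
R5 ← R5 + 517/27·R3.
Swap R4 and R5.
R4 ← R4 / (12910/189).
R1 ← R1 − 26/27·R4.
R2 ← R2 + 11/378·R4.
R3 ← R3 − 26/7·R4.
Row 5 reduces to 0 = 4, a contradiction. The system is inconsistent.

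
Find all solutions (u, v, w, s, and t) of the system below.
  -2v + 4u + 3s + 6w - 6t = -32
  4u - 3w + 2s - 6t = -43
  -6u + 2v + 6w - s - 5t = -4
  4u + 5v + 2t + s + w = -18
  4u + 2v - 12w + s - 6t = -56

Row-reduce:
R1 ← R1 / (4).
R2 ← R2 − 4·R1.
R3 ← R3 + 6·R1.
R4 ← R4 − 4·R1.
R5 ← R5 − 4·R1.
R2 ← R2 / (2).
R1 ← R1 + 1/2·R2.
R3 ← R3 + 1·R2.
R4 ← R4 − 7·R2.
R5 ← R5 − 4·R2.
R3 ← R3 / (21/2).
R1 ← R1 + 3/4·R3.
R2 ← R2 + 9/2·R3.
R4 ← R4 − 53/2·R3.
R4 ← R4 / (-85/14).
R1 ← R1 − 5/7·R4.
R2 ← R2 − 11/14·R4.
R3 ← R3 − 2/7·R4.
Row 5 reduces to 0 = -2, a contradiction. The system is inconsistent.

no solution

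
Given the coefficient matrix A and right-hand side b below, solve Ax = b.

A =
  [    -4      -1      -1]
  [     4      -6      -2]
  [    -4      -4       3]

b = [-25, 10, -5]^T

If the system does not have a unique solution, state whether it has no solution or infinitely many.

Row-reduce the augmented matrix:
R1 ← R1 / (-4).
R2 ← R2 − 4·R1.
R3 ← R3 + 4·R1.
R2 ← R2 / (-7).
R1 ← R1 − 1/4·R2.
R3 ← R3 + 3·R2.
R3 ← R3 / (37/7).
R1 ← R1 − 1/7·R3.
R2 ← R2 − 3/7·R3.
Reading off the reduced rows gives x_1 = 5, x_2 = 0, x_3 = 5.

x_1 = 5, x_2 = 0, x_3 = 5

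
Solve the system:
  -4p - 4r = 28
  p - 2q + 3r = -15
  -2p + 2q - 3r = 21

p = -6, q = 3, r = -1

Row-reduce the augmented matrix:
R1 ← R1 / (-4).
R2 ← R2 − 1·R1.
R3 ← R3 + 2·R1.
R2 ← R2 / (-2).
R3 ← R3 − 2·R2.
R1 ← R1 − 1·R3.
R2 ← R2 + 1·R3.
Reading off the reduced rows gives p = -6, q = 3, r = -1.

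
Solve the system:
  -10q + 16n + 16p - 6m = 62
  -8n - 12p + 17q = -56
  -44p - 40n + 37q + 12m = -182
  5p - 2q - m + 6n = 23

no solution

Row-reduce:
R1 ← R1 / (-6).
R3 ← R3 − 12·R1.
R4 ← R4 + 1·R1.
R2 ← R2 / (-8).
R1 ← R1 + 8/3·R2.
R3 ← R3 + 8·R2.
R4 ← R4 − 10/3·R2.
Swap R3 and R4.
R3 ← R3 / (-8/3).
R1 ← R1 − 4/3·R3.
R2 ← R2 − 3/2·R3.
Row 4 reduces to 0 = -2, a contradiction. The system is inconsistent.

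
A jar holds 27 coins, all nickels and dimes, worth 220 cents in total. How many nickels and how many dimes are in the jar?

nickels: 10, dimes: 17

Let n = nickels, d = dimes.
  n + d = 27
  10d + 5n = 220
From equation 1: n = 27 − d.
Substitute into equation 2 and solve: d = 17.
Then n = 10.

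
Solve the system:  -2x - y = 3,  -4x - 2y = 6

infinitely many solutions

Row-reduce:
R1 ← R1 / (-2).
R2 ← R2 + 4·R1.
Rank is 1 with 2 unknowns, leaving y free.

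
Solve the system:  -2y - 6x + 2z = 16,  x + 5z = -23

infinitely many solutions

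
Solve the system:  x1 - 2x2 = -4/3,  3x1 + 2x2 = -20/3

x1 = -2, x2 = -1/3

Row-reduce the augmented matrix:
R2 ← R2 − 3·R1.
R2 ← R2 / (8).
R1 ← R1 + 2·R2.
Reading off the reduced rows gives x1 = -2, x2 = -1/3.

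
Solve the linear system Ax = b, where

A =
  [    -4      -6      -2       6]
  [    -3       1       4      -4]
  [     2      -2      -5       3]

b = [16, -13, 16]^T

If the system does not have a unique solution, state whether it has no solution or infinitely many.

infinitely many solutions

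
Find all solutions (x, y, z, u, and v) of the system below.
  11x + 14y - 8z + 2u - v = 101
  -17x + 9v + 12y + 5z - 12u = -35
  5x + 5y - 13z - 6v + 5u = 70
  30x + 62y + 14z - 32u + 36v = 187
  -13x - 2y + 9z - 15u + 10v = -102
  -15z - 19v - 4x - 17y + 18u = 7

no solution

Row-reduce:
R1 ← R1 / (11).
R2 ← R2 + 17·R1.
R3 ← R3 − 5·R1.
R4 ← R4 − 30·R1.
R5 ← R5 + 13·R1.
R6 ← R6 + 4·R1.
R2 ← R2 / (370/11).
R1 ← R1 − 14/11·R2.
R3 ← R3 + 15/11·R2.
R4 ← R4 − 262/11·R2.
R5 ← R5 − 160/11·R2.
R6 ← R6 + 131/11·R2.
R3 ← R3 / (-715/74).
R1 ← R1 + 83/185·R3.
R2 ← R2 + 81/370·R3.
R4 ← R4 − 7591/185·R3.
R5 ← R5 − 101/37·R3.
R6 ← R6 + 7591/370·R3.
R4 ← R4 / (-54722/3575).
R1 ← R1 − 1236/3575·R4.
R2 ← R2 + 1249/3575·R4.
R3 ← R3 + 276/715·R4.
R5 ← R5 + 5527/715·R4.
R6 ← R6 − 27361/3575·R4.
R5 ← R5 / (-41965/27361).
R1 ← R1 − 3367/27361·R5.
R2 ← R2 − 2331/27361·R5.
R3 ← R3 − 7132/27361·R5.
R4 ← R4 + 19988/27361·R5.
Row 6 reduces to 0 = -1/2, a contradiction. The system is inconsistent.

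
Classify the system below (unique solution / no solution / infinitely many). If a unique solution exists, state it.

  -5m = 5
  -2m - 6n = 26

m = -1, n = -4

Row-reduce the augmented matrix:
R1 ← R1 / (-5).
R2 ← R2 + 2·R1.
R2 ← R2 / (-6).
Reading off the reduced rows gives m = -1, n = -4.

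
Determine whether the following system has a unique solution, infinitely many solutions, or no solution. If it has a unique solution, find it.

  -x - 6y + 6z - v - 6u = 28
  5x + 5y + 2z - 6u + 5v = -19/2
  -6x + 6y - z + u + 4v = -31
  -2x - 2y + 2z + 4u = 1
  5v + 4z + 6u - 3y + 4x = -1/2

x = 1, y = -5/2, z = 1, u = -1, v = -2

Row-reduce the augmented matrix:
R1 ← R1 / (-1).
R2 ← R2 − 5·R1.
R3 ← R3 + 6·R1.
R4 ← R4 + 2·R1.
R5 ← R5 − 4·R1.
R2 ← R2 / (-25).
R1 ← R1 − 6·R2.
R3 ← R3 − 42·R2.
R4 ← R4 − 10·R2.
R5 ← R5 + 27·R2.
R3 ← R3 / (419/25).
R1 ← R1 − 42/25·R3.
R2 ← R2 + 32/25·R3.
R4 ← R4 − 14/5·R3.
R5 ← R5 + 164/25·R3.
R4 ← R4 / (2314/419).
R1 ← R1 + 120/419·R4.
R2 ← R2 + 148/419·R4.
R3 ← R3 + 587/419·R4.
R5 ← R5 − 4898/419·R4.
R5 ← R5 / (4879/1157).
R1 ← R1 − 17/1157·R5.
R2 ← R2 − 908/1157·R5.
R3 ← R3 − 787/1157·R5.
R4 ← R4 − 69/1157·R5.
Reading off the reduced rows gives x = 1, y = -5/2, z = 1, u = -1, v = -2.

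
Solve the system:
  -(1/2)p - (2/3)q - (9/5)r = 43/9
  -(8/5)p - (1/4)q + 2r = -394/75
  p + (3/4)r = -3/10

p = 6/5, q = -8/3, r = -2

Row-reduce the augmented matrix:
R1 ← R1 / (-1/2).
R2 ← R2 + 8/5·R1.
R3 ← R3 − 1·R1.
R2 ← R2 / (113/60).
R1 ← R1 − 4/3·R2.
R3 ← R3 + 4/3·R2.
R3 ← R3 / (1195/452).
R1 ← R1 + 214/113·R3.
R2 ← R2 − 2328/565·R3.
Reading off the reduced rows gives p = 6/5, q = -8/3, r = -2.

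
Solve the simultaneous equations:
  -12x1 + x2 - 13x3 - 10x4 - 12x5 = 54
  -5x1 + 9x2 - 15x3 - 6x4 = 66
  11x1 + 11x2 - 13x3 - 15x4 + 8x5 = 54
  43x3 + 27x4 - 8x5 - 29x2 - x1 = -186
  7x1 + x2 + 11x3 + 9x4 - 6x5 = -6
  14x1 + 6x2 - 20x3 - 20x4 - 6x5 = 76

x1 = 0, x2 = 4, x3 = -2, x4 = 0, x5 = -2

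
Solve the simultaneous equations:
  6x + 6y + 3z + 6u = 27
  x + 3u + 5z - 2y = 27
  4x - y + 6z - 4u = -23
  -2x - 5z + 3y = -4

x = -4, y = 1, z = 3, u = 6

Row-reduce the augmented matrix:
R1 ← R1 / (6).
R2 ← R2 − 1·R1.
R3 ← R3 − 4·R1.
R4 ← R4 + 2·R1.
R2 ← R2 / (-3).
R1 ← R1 − 1·R2.
R3 ← R3 + 5·R2.
R4 ← R4 − 5·R2.
R3 ← R3 / (-7/2).
R1 ← R1 − 2·R3.
R2 ← R2 + 3/2·R3.
R4 ← R4 − 7/2·R3.
R4 ← R4 / (-6).
R1 ← R1 + 101/21·R4.
R2 ← R2 − 88/21·R4.
R3 ← R3 − 68/21·R4.
Reading off the reduced rows gives x = -4, y = 1, z = 3, u = 6.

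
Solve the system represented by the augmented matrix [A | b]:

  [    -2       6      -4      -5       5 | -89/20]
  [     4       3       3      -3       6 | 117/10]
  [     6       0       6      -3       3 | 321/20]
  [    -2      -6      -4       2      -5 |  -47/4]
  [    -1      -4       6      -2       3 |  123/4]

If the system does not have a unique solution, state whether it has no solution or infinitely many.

Row-reduce the augmented matrix:
R1 ← R1 / (-2).
R2 ← R2 − 4·R1.
R3 ← R3 − 6·R1.
R4 ← R4 + 2·R1.
R5 ← R5 + 1·R1.
R2 ← R2 / (15).
R1 ← R1 + 3·R2.
R3 ← R3 − 18·R2.
R4 ← R4 + 12·R2.
R5 ← R5 + 7·R2.
Swap R3 and R4.
R3 ← R3 / (-4).
R1 ← R1 − 1·R3.
R2 ← R2 + 1/3·R3.
R5 ← R5 − 17/3·R3.
R4 ← R4 / (-12/5).
R1 ← R1 + 19/20·R4.
R2 ← R2 + 7/12·R4.
R3 ← R3 − 17/20·R4.
R5 ← R5 + 623/60·R4.
R5 ← R5 / (137/8).
R1 ← R1 − 15/8·R5.
R2 ← R2 − 9/8·R5.
R3 ← R3 + 9/8·R5.
R4 ← R4 − 1/2·R5.
Reading off the reduced rows gives x_1 = -3/2, x_2 = -6/5, x_3 = 3, x_4 = -3/5, x_5 = 7/4.

x_1 = -3/2, x_2 = -6/5, x_3 = 3, x_4 = -3/5, x_5 = 7/4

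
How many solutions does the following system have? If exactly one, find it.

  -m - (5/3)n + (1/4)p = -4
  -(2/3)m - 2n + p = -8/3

Row-reduce:
R1 ← R1 / (-1).
R2 ← R2 + 2/3·R1.
R2 ← R2 / (-8/9).
R1 ← R1 − 5/3·R2.
Rank is 2 with 3 unknowns, leaving p free.

infinitely many solutions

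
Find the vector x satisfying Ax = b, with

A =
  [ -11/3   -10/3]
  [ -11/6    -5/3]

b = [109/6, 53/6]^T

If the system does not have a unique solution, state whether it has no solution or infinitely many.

no solution

Row-reduce:
R1 ← R1 / (-11/3).
R2 ← R2 + 11/6·R1.
Row 2 reduces to 0 = -1/4, a contradiction. The system is inconsistent.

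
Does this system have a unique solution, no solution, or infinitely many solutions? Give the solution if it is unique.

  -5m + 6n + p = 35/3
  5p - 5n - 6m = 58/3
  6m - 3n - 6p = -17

m = -8/3, n = -1/3, p = 1/3

Row-reduce the augmented matrix:
R1 ← R1 / (-5).
R2 ← R2 + 6·R1.
R3 ← R3 − 6·R1.
R2 ← R2 / (-61/5).
R1 ← R1 + 6/5·R2.
R3 ← R3 − 21/5·R2.
R3 ← R3 / (-213/61).
R1 ← R1 + 35/61·R3.
R2 ← R2 + 19/61·R3.
Reading off the reduced rows gives m = -8/3, n = -1/3, p = 1/3.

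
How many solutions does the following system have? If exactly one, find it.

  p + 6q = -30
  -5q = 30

Row-reduce the augmented matrix:
R2 ← R2 / (-5).
R1 ← R1 − 6·R2.
Reading off the reduced rows gives p = 6, q = -6.

p = 6, q = -6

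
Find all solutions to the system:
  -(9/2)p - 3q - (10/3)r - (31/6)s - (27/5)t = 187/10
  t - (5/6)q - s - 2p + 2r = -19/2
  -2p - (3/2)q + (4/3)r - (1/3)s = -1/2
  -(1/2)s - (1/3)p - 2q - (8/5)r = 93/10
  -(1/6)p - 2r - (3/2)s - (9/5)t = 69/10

no solution

Row-reduce:
R1 ← R1 / (-9/2).
R2 ← R2 + 2·R1.
R3 ← R3 + 2·R1.
R4 ← R4 + 1/3·R1.
R5 ← R5 + 1/6·R1.
R2 ← R2 / (1/2).
R1 ← R1 − 2/3·R2.
R3 ← R3 + 1/6·R2.
R4 ← R4 + 16/9·R2.
R5 ← R5 − 1/9·R2.
R3 ← R3 / (322/81).
R1 ← R1 + 316/81·R3.
R2 ← R2 − 188/27·R3.
R4 ← R4 − 13396/1215·R3.
R5 ← R5 + 644/243·R3.
R4 ← R4 / (-3463/1610).
R1 ← R1 − 285/161·R4.
R2 ← R2 + 258/161·R4.
R3 ← R3 − 97/161·R4.
Row 5 reduces to 0 = 1/3, a contradiction. The system is inconsistent.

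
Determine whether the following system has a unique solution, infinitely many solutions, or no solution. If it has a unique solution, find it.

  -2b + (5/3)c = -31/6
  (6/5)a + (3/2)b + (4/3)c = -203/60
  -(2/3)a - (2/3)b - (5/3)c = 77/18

Row-reduce the augmented matrix:
Swap R1 and R2.
R1 ← R1 / (6/5).
R3 ← R3 + 2/3·R1.
R2 ← R2 / (-2).
R1 ← R1 − 5/4·R2.
R3 ← R3 − 1/6·R2.
R3 ← R3 / (-85/108).
R1 ← R1 − 155/72·R3.
R2 ← R2 + 5/6·R3.
Reading off the reduced rows gives a = -2/3, b = 1/2, c = -5/2.

a = -2/3, b = 1/2, c = -5/2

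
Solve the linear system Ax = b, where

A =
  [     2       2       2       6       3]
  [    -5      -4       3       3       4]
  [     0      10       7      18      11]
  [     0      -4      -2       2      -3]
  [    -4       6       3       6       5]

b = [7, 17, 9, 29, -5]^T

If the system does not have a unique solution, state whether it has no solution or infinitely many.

infinitely many solutions

Row-reduce:
R1 ← R1 / (2).
R2 ← R2 + 5·R1.
R5 ← R5 + 4·R1.
R1 ← R1 − 1·R2.
R3 ← R3 − 10·R2.
R4 ← R4 + 4·R2.
R5 ← R5 − 10·R2.
R3 ← R3 / (-73).
R1 ← R1 + 7·R3.
R2 ← R2 − 8·R3.
R4 ← R4 − 30·R3.
R5 ← R5 + 73·R3.
R4 ← R4 / (542/73).
R1 ← R1 − 39/73·R4.
R2 ← R2 − 18/73·R4.
R3 ← R3 − 162/73·R4.
Rank is 4 with 5 unknowns, leaving x_5 free.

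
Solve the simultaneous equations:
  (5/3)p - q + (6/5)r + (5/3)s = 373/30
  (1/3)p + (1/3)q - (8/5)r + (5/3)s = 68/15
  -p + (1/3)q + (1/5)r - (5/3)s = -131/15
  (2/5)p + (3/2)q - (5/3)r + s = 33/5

Row-reduce:
R1 ← R1 / (5/3).
R2 ← R2 − 1/3·R1.
R3 ← R3 + 1·R1.
R4 ← R4 − 2/5·R1.
R2 ← R2 / (8/15).
R1 ← R1 + 3/5·R2.
R3 ← R3 + 4/15·R2.
R4 ← R4 − 87/50·R2.
Swap R3 and R4.
R3 ← R3 / (2429/600).
R1 ← R1 + 27/20·R3.
R2 ← R2 + 69/20·R3.
Row 4 reduces to 0 = -1/4, a contradiction. The system is inconsistent.

no solution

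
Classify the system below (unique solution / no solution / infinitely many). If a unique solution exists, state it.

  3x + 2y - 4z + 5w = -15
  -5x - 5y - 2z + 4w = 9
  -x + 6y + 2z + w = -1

infinitely many solutions

Row-reduce:
R1 ← R1 / (3).
R2 ← R2 + 5·R1.
R3 ← R3 + 1·R1.
R2 ← R2 / (-5/3).
R1 ← R1 − 2/3·R2.
R3 ← R3 − 20/3·R2.
R3 ← R3 / (-34).
R1 ← R1 + 24/5·R3.
R2 ← R2 − 26/5·R3.
Rank is 3 with 4 unknowns, leaving w free.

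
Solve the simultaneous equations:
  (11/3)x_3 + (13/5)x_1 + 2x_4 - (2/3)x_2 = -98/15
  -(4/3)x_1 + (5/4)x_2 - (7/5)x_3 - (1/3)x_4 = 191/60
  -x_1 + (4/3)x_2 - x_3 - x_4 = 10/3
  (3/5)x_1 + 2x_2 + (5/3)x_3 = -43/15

Row-reduce:
R1 ← R1 / (13/5).
R2 ← R2 + 4/3·R1.
R3 ← R3 + 1·R1.
R4 ← R4 − 3/5·R1.
R2 ← R2 / (425/468).
R1 ← R1 + 10/39·R2.
R3 ← R3 − 14/13·R2.
R4 ← R4 − 28/13·R2.
R3 ← R3 / (-1016/6375).
R1 ← R1 − 657/425·R3.
R2 ← R2 − 1124/2125·R3.
R4 ← R4 + 2032/6375·R3.
Row 4 reduces to 0 = -3, a contradiction. The system is inconsistent.

no solution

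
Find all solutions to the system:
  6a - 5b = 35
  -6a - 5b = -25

Row-reduce the augmented matrix:
R1 ← R1 / (6).
R2 ← R2 + 6·R1.
R2 ← R2 / (-10).
R1 ← R1 + 5/6·R2.
Reading off the reduced rows gives a = 5, b = -1.

a = 5, b = -1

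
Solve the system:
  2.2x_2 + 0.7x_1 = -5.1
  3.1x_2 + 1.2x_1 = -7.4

Row-reduce the augmented matrix:
R1 ← R1 / (7/10).
R2 ← R2 − 6/5·R1.
R2 ← R2 / (-47/70).
R1 ← R1 − 22/7·R2.
Reading off the reduced rows gives x_1 = -1, x_2 = -2.

x_1 = -1, x_2 = -2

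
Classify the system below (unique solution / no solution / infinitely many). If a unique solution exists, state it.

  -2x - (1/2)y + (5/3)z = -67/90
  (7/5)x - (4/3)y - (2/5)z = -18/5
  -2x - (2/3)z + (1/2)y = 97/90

Row-reduce the augmented matrix:
R1 ← R1 / (-2).
R2 ← R2 − 7/5·R1.
R3 ← R3 + 2·R1.
R2 ← R2 / (-101/60).
R1 ← R1 − 1/4·R2.
R3 ← R3 − 1·R2.
R3 ← R3 / (-569/303).
R1 ← R1 + 218/303·R3.
R2 ← R2 + 46/101·R3.
Reading off the reduced rows gives x = 0, y = 13/5, z = 1/3.

x = 0, y = 13/5, z = 1/3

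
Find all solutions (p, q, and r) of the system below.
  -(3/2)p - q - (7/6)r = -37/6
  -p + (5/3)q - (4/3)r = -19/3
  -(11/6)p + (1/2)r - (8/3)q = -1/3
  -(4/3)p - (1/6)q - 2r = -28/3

Row-reduce:
R1 ← R1 / (-3/2).
R2 ← R2 + 1·R1.
R3 ← R3 + 11/6·R1.
R4 ← R4 + 4/3·R1.
R2 ← R2 / (7/3).
R1 ← R1 − 2/3·R2.
R3 ← R3 + 13/9·R2.
R4 ← R4 − 13/18·R2.
R3 ← R3 / (299/189).
R1 ← R1 − 59/63·R3.
R2 ← R2 + 5/21·R3.
R4 ← R4 + 299/378·R3.
Row 4 reduces to 0 = -1/4, a contradiction. The system is inconsistent.

no solution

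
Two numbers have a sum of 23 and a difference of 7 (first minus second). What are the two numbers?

first number: 15, second number: 8

Let x = first number, y = second number.
  x + y = 23
  x - y = 7
Row-reduce the augmented matrix:
R2 ← R2 − 1·R1.
R2 ← R2 / (-2).
R1 ← R1 − 1·R2.
Reading off the reduced rows gives x = 15, y = 8.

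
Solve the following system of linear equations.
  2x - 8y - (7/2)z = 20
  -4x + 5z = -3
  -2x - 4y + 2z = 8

Row-reduce:
R1 ← R1 / (2).
R2 ← R2 + 4·R1.
R3 ← R3 + 2·R1.
R2 ← R2 / (-16).
R1 ← R1 + 4·R2.
R3 ← R3 + 12·R2.
Row 3 reduces to 0 = 1/4, a contradiction. The system is inconsistent.

no solution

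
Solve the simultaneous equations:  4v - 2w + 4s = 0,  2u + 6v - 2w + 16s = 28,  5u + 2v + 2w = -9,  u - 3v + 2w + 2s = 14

infinitely many solutions

Row-reduce:
Swap R1 and R2.
R1 ← R1 / (2).
R3 ← R3 − 5·R1.
R4 ← R4 − 1·R1.
R2 ← R2 / (4).
R1 ← R1 − 3·R2.
R3 ← R3 + 13·R2.
R4 ← R4 + 6·R2.
R3 ← R3 / (1/2).
R1 ← R1 − 1/2·R3.
R2 ← R2 + 1/2·R3.
Rank is 3 with 4 unknowns, leaving s free.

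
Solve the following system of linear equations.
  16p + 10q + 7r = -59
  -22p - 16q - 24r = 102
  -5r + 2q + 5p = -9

Row-reduce:
R1 ← R1 / (16).
R2 ← R2 + 22·R1.
R3 ← R3 − 5·R1.
R2 ← R2 / (-9/4).
R1 ← R1 − 5/8·R2.
R3 ← R3 + 9/8·R2.
Row 3 reduces to 0 = -1, a contradiction. The system is inconsistent.

no solution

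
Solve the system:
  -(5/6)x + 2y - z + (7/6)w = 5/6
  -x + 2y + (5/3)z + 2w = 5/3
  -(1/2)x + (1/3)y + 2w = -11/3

Row-reduce:
R1 ← R1 / (-5/6).
R2 ← R2 + 1·R1.
R3 ← R3 + 1/2·R1.
R2 ← R2 / (-2/5).
R1 ← R1 + 12/5·R2.
R3 ← R3 + 13/15·R2.
R3 ← R3 / (-101/18).
R1 ← R1 + 16·R3.
R2 ← R2 + 43/6·R3.
Rank is 3 with 4 unknowns, leaving w free.

infinitely many solutions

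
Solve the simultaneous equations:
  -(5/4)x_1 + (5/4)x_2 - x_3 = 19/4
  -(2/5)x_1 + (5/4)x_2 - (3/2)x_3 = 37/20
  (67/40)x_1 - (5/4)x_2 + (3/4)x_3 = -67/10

no solution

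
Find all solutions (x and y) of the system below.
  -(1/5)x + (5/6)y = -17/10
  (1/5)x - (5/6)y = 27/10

Row-reduce:
R1 ← R1 / (-1/5).
R2 ← R2 − 1/5·R1.
Row 2 reduces to 0 = 1, a contradiction. The system is inconsistent.

no solution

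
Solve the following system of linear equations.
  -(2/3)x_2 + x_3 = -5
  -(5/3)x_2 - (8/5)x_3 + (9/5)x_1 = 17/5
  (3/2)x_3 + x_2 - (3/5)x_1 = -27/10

x_1 = 2, x_2 = 3, x_3 = -3

Row-reduce the augmented matrix:
Swap R1 and R2.
R1 ← R1 / (9/5).
R3 ← R3 + 3/5·R1.
R2 ← R2 / (-2/3).
R1 ← R1 + 25/27·R2.
R3 ← R3 − 4/9·R2.
R3 ← R3 / (49/30).
R1 ← R1 + 41/18·R3.
R2 ← R2 + 3/2·R3.
Reading off the reduced rows gives x_1 = 2, x_2 = 3, x_3 = -3.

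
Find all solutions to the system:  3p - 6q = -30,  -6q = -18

Row-reduce the augmented matrix:
R1 ← R1 / (3).
R2 ← R2 / (-6).
R1 ← R1 + 2·R2.
Reading off the reduced rows gives p = -4, q = 3.

p = -4, q = 3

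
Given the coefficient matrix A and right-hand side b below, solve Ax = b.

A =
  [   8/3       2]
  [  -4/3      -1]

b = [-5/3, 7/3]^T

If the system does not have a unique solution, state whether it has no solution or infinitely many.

Row-reduce:
R1 ← R1 / (8/3).
R2 ← R2 + 4/3·R1.
Row 2 reduces to 0 = 3/2, a contradiction. The system is inconsistent.

no solution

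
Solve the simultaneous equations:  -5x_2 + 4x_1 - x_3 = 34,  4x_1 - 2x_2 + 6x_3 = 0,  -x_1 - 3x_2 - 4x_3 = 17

Row-reduce the augmented matrix:
R1 ← R1 / (4).
R2 ← R2 − 4·R1.
R3 ← R3 + 1·R1.
R2 ← R2 / (3).
R1 ← R1 + 5/4·R2.
R3 ← R3 + 17/4·R2.
R3 ← R3 / (17/3).
R1 ← R1 − 8/3·R3.
R2 ← R2 − 7/3·R3.
Reading off the reduced rows gives x_1 = 5, x_2 = -2, x_3 = -4.

x_1 = 5, x_2 = -2, x_3 = -4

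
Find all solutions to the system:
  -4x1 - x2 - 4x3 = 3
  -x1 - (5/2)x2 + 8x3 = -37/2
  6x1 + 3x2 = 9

no solution

Row-reduce:
R1 ← R1 / (-4).
R2 ← R2 + 1·R1.
R3 ← R3 − 6·R1.
R2 ← R2 / (-9/4).
R1 ← R1 − 1/4·R2.
R3 ← R3 − 3/2·R2.
Row 3 reduces to 0 = 2/3, a contradiction. The system is inconsistent.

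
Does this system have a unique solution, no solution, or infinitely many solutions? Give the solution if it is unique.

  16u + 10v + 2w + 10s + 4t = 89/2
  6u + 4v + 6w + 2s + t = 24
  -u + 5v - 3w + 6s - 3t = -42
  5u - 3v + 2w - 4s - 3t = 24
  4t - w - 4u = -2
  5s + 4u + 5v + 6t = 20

no solution

Row-reduce:
R1 ← R1 / (16).
R2 ← R2 − 6·R1.
R3 ← R3 + 1·R1.
R4 ← R4 − 5·R1.
R5 ← R5 + 4·R1.
R6 ← R6 − 4·R1.
R2 ← R2 / (1/4).
R1 ← R1 − 5/8·R2.
R3 ← R3 − 45/8·R2.
R4 ← R4 + 49/8·R2.
R5 ← R5 − 5/2·R2.
R6 ← R6 − 5/2·R2.
R3 ← R3 / (-121).
R1 ← R1 + 13·R3.
R2 ← R2 − 21·R3.
R4 ← R4 − 130·R3.
R5 ← R5 + 53·R3.
R6 ← R6 + 53·R3.
R4 ← R4 / (-70/121).
R1 ← R1 − 7/121·R4.
R2 ← R2 − 119/121·R4.
R3 ← R3 + 46/121·R4.
R5 ← R5 + 18/121·R4.
R6 ← R6 + 18/121·R4.
R5 ← R5 / (286/35).
R1 ← R1 + 3/20·R5.
R2 ← R2 + 261/20·R5.
R3 ← R3 − 167/35·R5.
R4 ← R4 − 1783/140·R5.
R6 ← R6 − 286/35·R5.
Row 6 reduces to 0 = -1/4, a contradiction. The system is inconsistent.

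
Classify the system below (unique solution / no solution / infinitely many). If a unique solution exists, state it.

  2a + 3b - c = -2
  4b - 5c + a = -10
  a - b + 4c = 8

Row-reduce:
R1 ← R1 / (2).
R2 ← R2 − 1·R1.
R3 ← R3 − 1·R1.
R2 ← R2 / (5/2).
R1 ← R1 − 3/2·R2.
R3 ← R3 + 5/2·R2.
Rank is 2 with 3 unknowns, leaving c free.

infinitely many solutions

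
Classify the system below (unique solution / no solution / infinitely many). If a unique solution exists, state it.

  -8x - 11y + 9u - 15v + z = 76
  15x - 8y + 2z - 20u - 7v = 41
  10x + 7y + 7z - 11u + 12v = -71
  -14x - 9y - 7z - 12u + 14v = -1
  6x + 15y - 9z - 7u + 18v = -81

infinitely many solutions

Row-reduce:
R1 ← R1 / (-8).
R2 ← R2 − 15·R1.
R3 ← R3 − 10·R1.
R4 ← R4 + 14·R1.
R5 ← R5 − 6·R1.
R2 ← R2 / (-229/8).
R1 ← R1 − 11/8·R2.
R3 ← R3 + 27/4·R2.
R4 ← R4 − 41/4·R2.
R5 ← R5 − 27/4·R2.
R3 ← R3 / (1680/229).
R1 ← R1 − 14/229·R3.
R2 ← R2 + 31/229·R3.
R4 ← R4 + 1686/229·R3.
R5 ← R5 + 1680/229·R3.
R4 ← R4 / (-3903/140).
R1 ← R1 + 77/60·R4.
R2 ← R2 − 107/840·R4.
R3 ← R3 − 113/840·R4.
Rank is 4 with 5 unknowns, leaving v free.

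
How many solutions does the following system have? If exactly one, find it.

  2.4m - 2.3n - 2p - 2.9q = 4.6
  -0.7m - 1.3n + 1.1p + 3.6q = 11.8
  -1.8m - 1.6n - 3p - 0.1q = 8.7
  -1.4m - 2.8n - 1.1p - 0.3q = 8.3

Row-reduce the augmented matrix:
R1 ← R1 / (12/5).
R2 ← R2 + 7/10·R1.
R3 ← R3 + 9/5·R1.
R4 ← R4 + 7/5·R1.
R2 ← R2 / (-473/240).
R1 ← R1 + 23/24·R2.
R3 ← R3 + 133/40·R2.
R4 ← R4 + 497/120·R2.
R3 ← R3 / (-12704/2365).
R1 ← R1 + 513/473·R3.
R2 ← R2 + 124/473·R3.
R4 ← R4 + 15857/4730·R3.
R4 ← R4 / (-879061/254080).
R1 ← R1 + 29221/25408·R4.
R2 ← R2 + 6731/6352·R4.
R3 ← R3 − 32739/25408·R4.
Reading off the reduced rows gives m = 1, n = -3, p = -2, q = 3.

m = 1, n = -3, p = -2, q = 3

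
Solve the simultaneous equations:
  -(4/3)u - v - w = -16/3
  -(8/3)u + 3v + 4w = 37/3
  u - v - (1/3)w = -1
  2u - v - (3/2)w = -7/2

Row-reduce the augmented matrix:
R1 ← R1 / (-4/3).
R2 ← R2 + 8/3·R1.
R3 ← R3 − 1·R1.
R4 ← R4 − 2·R1.
R2 ← R2 / (5).
R1 ← R1 − 3/4·R2.
R3 ← R3 + 7/4·R2.
R4 ← R4 + 5/2·R2.
R3 ← R3 / (61/60).
R1 ← R1 + 3/20·R3.
R2 ← R2 − 6/5·R3.
R4 reduces to 0 = 0, so the extra equation is consistent.
Reading off the reduced rows gives u = 1, v = 1, w = 3.

u = 1, v = 1, w = 3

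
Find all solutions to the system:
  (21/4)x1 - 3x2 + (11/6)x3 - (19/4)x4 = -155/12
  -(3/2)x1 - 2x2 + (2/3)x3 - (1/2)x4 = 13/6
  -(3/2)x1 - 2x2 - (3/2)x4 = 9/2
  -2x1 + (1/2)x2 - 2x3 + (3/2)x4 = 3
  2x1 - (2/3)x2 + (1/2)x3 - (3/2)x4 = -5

no solution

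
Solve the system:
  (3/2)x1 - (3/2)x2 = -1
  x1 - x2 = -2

no solution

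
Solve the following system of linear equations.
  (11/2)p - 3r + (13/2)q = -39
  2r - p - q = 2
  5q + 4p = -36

Row-reduce:
R1 ← R1 / (11/2).
R2 ← R2 + 1·R1.
R3 ← R3 − 4·R1.
R2 ← R2 / (2/11).
R1 ← R1 − 13/11·R2.
R3 ← R3 − 3/11·R2.
Rank is 2 with 3 unknowns, leaving r free.

infinitely many solutions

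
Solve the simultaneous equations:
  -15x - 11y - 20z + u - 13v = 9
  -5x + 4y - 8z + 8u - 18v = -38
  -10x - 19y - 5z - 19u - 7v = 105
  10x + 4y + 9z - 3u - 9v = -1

infinitely many solutions

Row-reduce:
R1 ← R1 / (-15).
R2 ← R2 + 5·R1.
R3 ← R3 + 10·R1.
R4 ← R4 − 10·R1.
R2 ← R2 / (23/3).
R1 ← R1 − 11/15·R2.
R3 ← R3 + 35/3·R2.
R4 ← R4 + 10/3·R2.
R3 ← R3 / (145/23).
R1 ← R1 − 168/115·R3.
R2 ← R2 + 4/23·R3.
R4 ← R4 + 113/23·R3.
R4 ← R4 / (-759/145).
R1 ← R1 − 764/725·R4.
R2 ← R2 − 113/145·R4.
R3 ← R3 + 184/145·R4.
Rank is 4 with 5 unknowns, leaving v free.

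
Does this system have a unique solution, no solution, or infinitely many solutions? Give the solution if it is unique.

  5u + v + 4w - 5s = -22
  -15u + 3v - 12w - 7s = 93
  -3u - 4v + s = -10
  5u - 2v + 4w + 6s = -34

no solution

Row-reduce:
R1 ← R1 / (5).
R2 ← R2 + 15·R1.
R3 ← R3 + 3·R1.
R4 ← R4 − 5·R1.
R2 ← R2 / (6).
R1 ← R1 − 1/5·R2.
R3 ← R3 + 17/5·R2.
R4 ← R4 + 3·R2.
R3 ← R3 / (12/5).
R1 ← R1 − 4/5·R3.
Row 4 reduces to 0 = 3/2, a contradiction. The system is inconsistent.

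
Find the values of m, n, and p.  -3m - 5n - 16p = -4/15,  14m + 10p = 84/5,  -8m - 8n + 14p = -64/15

Row-reduce the augmented matrix:
R1 ← R1 / (-3).
R2 ← R2 − 14·R1.
R3 ← R3 + 8·R1.
R2 ← R2 / (-70/3).
R1 ← R1 − 5/3·R2.
R3 ← R3 − 16/3·R2.
R3 ← R3 / (1466/35).
R1 ← R1 − 5/7·R3.
R2 ← R2 − 97/35·R3.
Reading off the reduced rows gives m = 6/5, n = -2/3, p = 0.

m = 6/5, n = -2/3, p = 0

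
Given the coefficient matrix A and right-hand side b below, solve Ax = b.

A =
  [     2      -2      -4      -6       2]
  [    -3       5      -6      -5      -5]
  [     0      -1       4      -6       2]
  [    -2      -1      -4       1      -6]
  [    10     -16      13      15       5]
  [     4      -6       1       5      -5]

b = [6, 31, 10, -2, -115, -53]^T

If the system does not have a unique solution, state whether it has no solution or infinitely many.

Row-reduce the augmented matrix:
R1 ← R1 / (2).
R2 ← R2 + 3·R1.
R4 ← R4 + 2·R1.
R5 ← R5 − 10·R1.
R6 ← R6 − 4·R1.
R2 ← R2 / (2).
R1 ← R1 + 1·R2.
R3 ← R3 + 1·R2.
R4 ← R4 + 3·R2.
R5 ← R5 + 6·R2.
R6 ← R6 + 2·R2.
R3 ← R3 / (-2).
R1 ← R1 + 8·R3.
R2 ← R2 + 6·R3.
R4 ← R4 + 26·R3.
R5 ← R5 + 3·R3.
R6 ← R6 + 3·R3.
R4 ← R4 / (143).
R1 ← R1 − 42·R4.
R2 ← R2 − 32·R4.
R3 ← R3 − 13/2·R4.
R5 ← R5 − 45/2·R4.
R6 ← R6 − 45/2·R4.
R5 ← R5 / (-2675/286).
R1 ← R1 − 268/143·R5.
R2 ← R2 − 68/143·R5.
R3 ← R3 − 9/22·R5.
R4 ← R4 + 20/143·R5.
R6 ← R6 + 2675/286·R5.
R6 reduces to 0 = 0, so the extra equation is consistent.
Reading off the reduced rows gives x_1 = -5, x_2 = 2, x_3 = -1, x_4 = -2, x_5 = 2.

x_1 = -5, x_2 = 2, x_3 = -1, x_4 = -2, x_5 = 2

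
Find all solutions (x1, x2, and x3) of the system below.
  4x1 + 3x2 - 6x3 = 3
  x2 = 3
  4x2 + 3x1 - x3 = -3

x1 = -6, x2 = 3, x3 = -3

Row-reduce the augmented matrix:
R1 ← R1 / (4).
R3 ← R3 − 3·R1.
R1 ← R1 − 3/4·R2.
R3 ← R3 − 7/4·R2.
R3 ← R3 / (7/2).
R1 ← R1 + 3/2·R3.
Reading off the reduced rows gives x1 = -6, x2 = 3, x3 = -3.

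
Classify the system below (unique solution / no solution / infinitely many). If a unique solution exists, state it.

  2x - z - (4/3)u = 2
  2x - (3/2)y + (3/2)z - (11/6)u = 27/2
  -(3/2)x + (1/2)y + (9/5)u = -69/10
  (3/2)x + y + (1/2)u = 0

Row-reduce the augmented matrix:
R1 ← R1 / (2).
R2 ← R2 − 2·R1.
R3 ← R3 + 3/2·R1.
R4 ← R4 − 3/2·R1.
R2 ← R2 / (-3/2).
R3 ← R3 − 1/2·R2.
R4 ← R4 − 1·R2.
R3 ← R3 / (1/12).
R1 ← R1 + 1/2·R3.
R2 ← R2 + 5/3·R3.
R4 ← R4 − 29/12·R3.
R4 ← R4 / (-86/5).
R1 ← R1 − 47/15·R4.
R2 ← R2 − 13·R4.
R3 ← R3 − 38/5·R4.
Reading off the reduced rows gives x = 1, y = 0, z = 4, u = -3.

x = 1, y = 0, z = 4, u = -3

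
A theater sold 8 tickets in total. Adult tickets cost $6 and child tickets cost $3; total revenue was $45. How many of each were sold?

adult tickets: 7, child tickets: 1

Let a = adult tickets, c = child tickets.
  a + c = 8
  3c + 6a = 45
Row-reduce the augmented matrix:
R2 ← R2 − 6·R1.
R2 ← R2 / (-3).
R1 ← R1 − 1·R2.
Reading off the reduced rows gives a = 7, c = 1.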